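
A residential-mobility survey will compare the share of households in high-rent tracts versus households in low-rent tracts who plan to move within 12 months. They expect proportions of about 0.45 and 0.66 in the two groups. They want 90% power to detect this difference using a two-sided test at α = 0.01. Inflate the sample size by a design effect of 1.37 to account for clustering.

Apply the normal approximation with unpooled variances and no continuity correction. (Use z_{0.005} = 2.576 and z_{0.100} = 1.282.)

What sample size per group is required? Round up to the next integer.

n = (z_{α/2} + z_β)² · [p₁(1−p₁) + p₂(1−p₂)] / (p₁ − p₂)²
  = (2.576 + 1.282)² · (0.45·0.55 + 0.66·0.34) / (-0.21)²
  = (3.858)² · (0.2475 + 0.2244) / 0.0441
  = 14.8842 · 0.4719 / 0.0441
  = 159.27
Design effect: 1.37 × 159.27 = 218.20.
Round up → n = 219 per group.

n = 219 per group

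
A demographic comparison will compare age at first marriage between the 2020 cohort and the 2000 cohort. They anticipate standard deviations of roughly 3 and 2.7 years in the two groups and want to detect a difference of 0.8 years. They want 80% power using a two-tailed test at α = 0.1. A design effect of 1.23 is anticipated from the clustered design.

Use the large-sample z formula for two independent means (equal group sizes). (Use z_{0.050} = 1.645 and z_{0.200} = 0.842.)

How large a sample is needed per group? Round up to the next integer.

n = 194 per group

n = (z_{α/2} + z_β)² · (σ₁² + σ₂²) / δ²
  = (1.645 + 0.842)² · (3² + 2.7² = 16.29) / 0.8²
  = 6.1852 · 16.29 / 0.64
  = 157.43
Design effect: 1.23 × 157.43 = 193.64.
Round up → n = 194 per group.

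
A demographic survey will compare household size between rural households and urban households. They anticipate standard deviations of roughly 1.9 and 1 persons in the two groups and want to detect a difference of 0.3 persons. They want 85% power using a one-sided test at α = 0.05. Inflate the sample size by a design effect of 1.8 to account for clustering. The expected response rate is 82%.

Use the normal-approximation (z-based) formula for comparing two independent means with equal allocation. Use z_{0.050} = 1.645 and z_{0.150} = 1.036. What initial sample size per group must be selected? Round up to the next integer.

n = (z_α + z_β)² · (σ₁² + σ₂²) / δ²
  = (1.645 + 1.036)² · (1.9² + 1² = 4.61) / 0.3²
  = 7.1878 · 4.61 / 0.09
  = 368.17
Design effect: 1.8 × 368.17 = 662.71.
Adjust for 82% response: 662.71 / 0.82 = 808.18.
Round up → n = 809 per group.

n = 809 per group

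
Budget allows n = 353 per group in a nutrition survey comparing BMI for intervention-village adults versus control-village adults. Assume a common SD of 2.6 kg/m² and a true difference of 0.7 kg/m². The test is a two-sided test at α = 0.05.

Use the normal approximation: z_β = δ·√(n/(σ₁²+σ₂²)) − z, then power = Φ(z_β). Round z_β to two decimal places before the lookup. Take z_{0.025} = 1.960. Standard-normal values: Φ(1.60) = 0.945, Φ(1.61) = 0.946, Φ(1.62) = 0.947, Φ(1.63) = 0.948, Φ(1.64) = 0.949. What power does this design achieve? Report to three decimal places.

z_β = δ·√(n/(σ₁²+σ₂²)) − z_{α/2}
    = 0.7 · √(353/13.52) − 1.960
    = 0.7 · 5.10974 − 1.960
    = 3.5768 − 1.960 = 1.6168 → 1.62
Power = Φ(1.62) = 0.947.

Power ≈ 0.947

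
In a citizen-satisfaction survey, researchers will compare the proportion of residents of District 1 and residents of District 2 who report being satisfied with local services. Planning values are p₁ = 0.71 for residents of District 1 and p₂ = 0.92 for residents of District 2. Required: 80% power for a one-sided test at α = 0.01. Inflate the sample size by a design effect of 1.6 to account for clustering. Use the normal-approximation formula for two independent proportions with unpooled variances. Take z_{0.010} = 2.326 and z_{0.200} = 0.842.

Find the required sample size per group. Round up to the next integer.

n = 102 per group

n = (z_α + z_β)² · [p₁(1−p₁) + p₂(1−p₂)] / (p₁ − p₂)²
  = (2.326 + 0.842)² · (0.71·0.29 + 0.92·0.08) / (-0.21)²
  = (3.168)² · (0.2059 + 0.0736) / 0.0441
  = 10.0362 · 0.2795 / 0.0441
  = 63.61
Design effect: 1.6 × 63.61 = 101.77.
Round up → n = 102 per group.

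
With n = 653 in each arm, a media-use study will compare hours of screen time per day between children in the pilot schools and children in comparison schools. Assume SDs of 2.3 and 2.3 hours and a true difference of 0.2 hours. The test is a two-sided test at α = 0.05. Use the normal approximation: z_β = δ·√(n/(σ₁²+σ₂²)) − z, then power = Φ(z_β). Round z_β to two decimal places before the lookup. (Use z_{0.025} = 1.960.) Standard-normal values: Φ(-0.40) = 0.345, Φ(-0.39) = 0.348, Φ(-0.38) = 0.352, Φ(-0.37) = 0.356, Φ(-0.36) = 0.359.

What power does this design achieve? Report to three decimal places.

z_β = δ·√(n/(σ₁²+σ₂²)) − z_{α/2}
    = 0.2 · √(653/10.58) − 1.960
    = 0.2 · 7.85622 − 1.960
    = 1.5712 − 1.960 = -0.3888 → -0.39
Power = Φ(-0.39) = 0.348.

Power ≈ 0.348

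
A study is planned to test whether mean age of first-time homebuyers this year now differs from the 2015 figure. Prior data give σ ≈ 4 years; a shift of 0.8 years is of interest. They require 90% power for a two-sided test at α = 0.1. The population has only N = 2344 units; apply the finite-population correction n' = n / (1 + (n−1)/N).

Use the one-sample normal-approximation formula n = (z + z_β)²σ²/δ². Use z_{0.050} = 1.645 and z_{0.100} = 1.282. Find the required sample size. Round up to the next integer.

n = 197

n = (z_{α/2} + z_β)² · σ² / δ²
  = (1.645 + 1.282)² · 4² / 0.8²
  = 8.5673 · 16 / 0.64
  = 214.18
Finite-population correction (N = 2344): 214.18 / (1 + (214.18 − 1)/2344) = 196.33.
Round up → n = 197.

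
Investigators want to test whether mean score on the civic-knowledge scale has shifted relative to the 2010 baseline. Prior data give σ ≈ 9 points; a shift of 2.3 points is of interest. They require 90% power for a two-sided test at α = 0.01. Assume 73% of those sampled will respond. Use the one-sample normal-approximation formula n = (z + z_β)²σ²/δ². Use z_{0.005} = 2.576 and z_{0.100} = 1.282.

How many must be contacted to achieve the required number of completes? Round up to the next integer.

n = 313

n = (z_{α/2} + z_β)² · σ² / δ²
  = (2.576 + 1.282)² · 9² / 2.3²
  = 14.8842 · 81 / 5.29
  = 227.90
Adjust for 73% response: 227.90 / 0.73 = 312.20.
Round up → n = 313.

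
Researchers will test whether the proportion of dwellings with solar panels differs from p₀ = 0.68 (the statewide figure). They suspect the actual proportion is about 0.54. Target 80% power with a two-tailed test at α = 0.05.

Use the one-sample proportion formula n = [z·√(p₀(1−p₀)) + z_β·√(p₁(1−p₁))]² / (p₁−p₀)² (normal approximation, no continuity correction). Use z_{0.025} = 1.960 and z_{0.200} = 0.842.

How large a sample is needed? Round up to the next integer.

n = 91

n = [z_{α/2}·√(p₀q₀) + z_β·√(p₁q₁)]² / (p₁ − p₀)²
  = [1.960·√(0.68·0.32) + 0.842·√(0.54·0.46)]² / (-0.14)²
  = [1.960·0.4665 + 0.842·0.4984]² / 0.0196
  = [1.3339]² / 0.0196
  = 90.79
Round up → n = 91.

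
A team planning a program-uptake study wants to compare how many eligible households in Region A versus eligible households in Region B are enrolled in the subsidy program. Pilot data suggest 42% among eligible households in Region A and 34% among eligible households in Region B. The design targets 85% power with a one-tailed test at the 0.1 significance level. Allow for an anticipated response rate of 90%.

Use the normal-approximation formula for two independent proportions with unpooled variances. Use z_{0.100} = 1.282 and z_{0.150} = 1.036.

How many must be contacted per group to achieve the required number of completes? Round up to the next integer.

n = (z_α + z_β)² · [p₁(1−p₁) + p₂(1−p₂)] / (p₁ − p₂)²
  = (1.282 + 1.036)² · (0.42·0.58 + 0.34·0.66) / (0.08)²
  = (2.318)² · (0.2436 + 0.2244) / 0.0064
  = 5.3731 · 0.4680 / 0.0064
  = 392.91
Adjust for 90% response: 392.91 / 0.90 = 436.57.
Round up → n = 437 per group.

n = 437 per group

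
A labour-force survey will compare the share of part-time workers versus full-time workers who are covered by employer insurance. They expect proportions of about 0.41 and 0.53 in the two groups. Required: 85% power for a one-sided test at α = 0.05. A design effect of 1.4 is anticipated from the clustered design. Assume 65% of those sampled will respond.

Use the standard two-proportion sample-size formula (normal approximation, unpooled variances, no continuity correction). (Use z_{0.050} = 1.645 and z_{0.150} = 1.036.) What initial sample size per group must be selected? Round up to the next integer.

n = 528 per group

n = (z_α + z_β)² · [p₁(1−p₁) + p₂(1−p₂)] / (p₁ − p₂)²
  = (1.645 + 1.036)² · (0.41·0.59 + 0.53·0.47) / (-0.12)²
  = (2.681)² · (0.2419 + 0.2491) / 0.0144
  = 7.1878 · 0.4910 / 0.0144
  = 245.08
Design effect: 1.4 × 245.08 = 343.12.
Adjust for 65% response: 343.12 / 0.65 = 527.87.
Round up → n = 528 per group.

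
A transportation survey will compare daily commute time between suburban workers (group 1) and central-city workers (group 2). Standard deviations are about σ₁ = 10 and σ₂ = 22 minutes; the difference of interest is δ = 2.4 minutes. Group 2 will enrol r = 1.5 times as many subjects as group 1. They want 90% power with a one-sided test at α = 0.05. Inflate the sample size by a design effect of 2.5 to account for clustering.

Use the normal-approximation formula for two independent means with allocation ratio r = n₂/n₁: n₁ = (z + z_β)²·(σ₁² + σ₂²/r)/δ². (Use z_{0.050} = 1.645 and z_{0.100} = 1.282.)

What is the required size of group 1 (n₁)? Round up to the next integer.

n₁ = 1572

n₁ = (z_α + z_β)² · (σ₁² + σ₂²/r) / δ²
   = (1.645 + 1.282)² · (10² + 22²/1.5) / 2.4²
   = 8.5673 · (100 + 322.6667) / 5.76
   = 8.5673 · 422.6667 / 5.76
   = 628.67
Design effect: 2.5 × 628.67 = 1571.67.
Round up → n₁ = 1572; n₂ = r·n₁ = 1.5 × 1572 = 2358.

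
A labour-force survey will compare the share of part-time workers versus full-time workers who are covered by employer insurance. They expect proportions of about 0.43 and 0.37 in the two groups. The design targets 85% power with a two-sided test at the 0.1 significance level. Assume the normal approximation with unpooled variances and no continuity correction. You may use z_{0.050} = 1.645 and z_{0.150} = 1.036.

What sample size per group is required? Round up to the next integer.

n = (z_{α/2} + z_β)² · [p₁(1−p₁) + p₂(1−p₂)] / (p₁ − p₂)²
  = (1.645 + 1.036)² · (0.43·0.57 + 0.37·0.63) / (0.06)²
  = (2.681)² · (0.2451 + 0.2331) / 0.0036
  = 7.1878 · 0.4782 / 0.0036
  = 954.77
Round up → n = 955 per group.

n = 955 per group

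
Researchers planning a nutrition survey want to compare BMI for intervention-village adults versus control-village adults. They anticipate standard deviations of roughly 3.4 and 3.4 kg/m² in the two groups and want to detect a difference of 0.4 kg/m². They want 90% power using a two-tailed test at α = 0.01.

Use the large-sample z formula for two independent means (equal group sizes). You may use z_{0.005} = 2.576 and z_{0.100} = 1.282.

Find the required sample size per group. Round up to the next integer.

n = 2151 per group

n = (z_{α/2} + z_β)² · (σ₁² + σ₂²) / δ²
  = (2.576 + 1.282)² · (3.4² + 3.4² = 23.12) / 0.4²
  = 14.8842 · 23.12 / 0.16
  = 2150.76
Round up → n = 2151 per group.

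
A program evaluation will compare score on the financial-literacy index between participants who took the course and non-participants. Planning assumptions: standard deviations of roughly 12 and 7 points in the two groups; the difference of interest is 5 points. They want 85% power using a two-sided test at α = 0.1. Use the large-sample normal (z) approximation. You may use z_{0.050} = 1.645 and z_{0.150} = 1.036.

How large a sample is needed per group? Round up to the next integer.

n = 56 per group

n = (z_{α/2} + z_β)² · (σ₁² + σ₂²) / δ²
  = (1.645 + 1.036)² · (12² + 7² = 193) / 5²
  = 7.1878 · 193 / 25
  = 55.49
Round up → n = 56 per group.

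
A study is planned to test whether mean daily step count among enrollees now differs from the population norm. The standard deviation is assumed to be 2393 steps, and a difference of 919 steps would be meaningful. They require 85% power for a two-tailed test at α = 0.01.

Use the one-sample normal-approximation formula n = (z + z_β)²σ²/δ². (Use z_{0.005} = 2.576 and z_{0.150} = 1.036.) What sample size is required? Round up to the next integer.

n = 89

n = (z_{α/2} + z_β)² · σ² / δ²
  = (2.576 + 1.036)² · 2393² / 919²
  = 13.0465 · 5726449 / 844561
  = 88.46
Round up → n = 89.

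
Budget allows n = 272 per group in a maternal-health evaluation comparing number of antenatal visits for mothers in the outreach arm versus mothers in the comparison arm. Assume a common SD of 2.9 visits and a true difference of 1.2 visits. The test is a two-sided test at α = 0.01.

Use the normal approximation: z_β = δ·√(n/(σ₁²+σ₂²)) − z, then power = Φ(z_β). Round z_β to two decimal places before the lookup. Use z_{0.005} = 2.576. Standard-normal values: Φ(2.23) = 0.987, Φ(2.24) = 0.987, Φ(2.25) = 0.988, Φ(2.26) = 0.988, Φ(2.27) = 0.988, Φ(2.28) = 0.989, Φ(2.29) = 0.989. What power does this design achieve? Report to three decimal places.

z_β = δ·√(n/(σ₁²+σ₂²)) − z_{α/2}
    = 1.2 · √(272/16.82) − 2.576
    = 1.2 · 4.02135 − 2.576
    = 4.8256 − 2.576 = 2.2496 → 2.25
Power = Φ(2.25) = 0.988.

Power ≈ 0.988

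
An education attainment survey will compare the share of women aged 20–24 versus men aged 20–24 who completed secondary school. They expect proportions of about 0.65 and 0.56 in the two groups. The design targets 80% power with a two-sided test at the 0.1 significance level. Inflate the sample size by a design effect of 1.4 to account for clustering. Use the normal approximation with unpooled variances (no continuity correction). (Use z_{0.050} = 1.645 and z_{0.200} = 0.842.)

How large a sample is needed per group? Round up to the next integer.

n = (z_{α/2} + z_β)² · [p₁(1−p₁) + p₂(1−p₂)] / (p₁ − p₂)²
  = (1.645 + 0.842)² · (0.65·0.35 + 0.56·0.44) / (0.09)²
  = (2.487)² · (0.2275 + 0.2464) / 0.0081
  = 6.1852 · 0.4739 / 0.0081
  = 361.87
Design effect: 1.4 × 361.87 = 506.62.
Round up → n = 507 per group.

n = 507 per group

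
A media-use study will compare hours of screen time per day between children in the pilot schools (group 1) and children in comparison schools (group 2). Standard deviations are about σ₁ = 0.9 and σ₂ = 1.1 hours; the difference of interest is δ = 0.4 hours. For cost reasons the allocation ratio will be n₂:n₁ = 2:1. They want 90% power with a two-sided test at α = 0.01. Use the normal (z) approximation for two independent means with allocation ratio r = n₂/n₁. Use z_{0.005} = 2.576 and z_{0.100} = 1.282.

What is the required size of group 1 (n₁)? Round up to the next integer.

n₁ = 132

n₁ = (z_{α/2} + z_β)² · (σ₁² + σ₂²/r) / δ²
   = (2.576 + 1.282)² · (0.9² + 1.1²/2) / 0.4²
   = 14.8842 · (0.81 + 0.605) / 0.16
   = 14.8842 · 1.415 / 0.16
   = 131.63
Round up → n₁ = 132; n₂ = r·n₁ = 2 × 132 = 264.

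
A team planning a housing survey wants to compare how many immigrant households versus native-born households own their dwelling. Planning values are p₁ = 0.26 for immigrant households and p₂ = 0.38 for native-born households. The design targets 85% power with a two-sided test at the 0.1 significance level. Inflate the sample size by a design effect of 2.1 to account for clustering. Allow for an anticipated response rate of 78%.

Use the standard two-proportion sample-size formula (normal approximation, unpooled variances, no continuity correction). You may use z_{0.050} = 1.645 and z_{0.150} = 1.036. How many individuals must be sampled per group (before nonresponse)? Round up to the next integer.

n = (z_{α/2} + z_β)² · [p₁(1−p₁) + p₂(1−p₂)] / (p₁ − p₂)²
  = (1.645 + 1.036)² · (0.26·0.74 + 0.38·0.62) / (-0.12)²
  = (2.681)² · (0.1924 + 0.2356) / 0.0144
  = 7.1878 · 0.4280 / 0.0144
  = 213.64
Design effect: 2.1 × 213.64 = 448.64.
Adjust for 78% response: 448.64 / 0.78 = 575.17.
Round up → n = 576 per group.

n = 576 per group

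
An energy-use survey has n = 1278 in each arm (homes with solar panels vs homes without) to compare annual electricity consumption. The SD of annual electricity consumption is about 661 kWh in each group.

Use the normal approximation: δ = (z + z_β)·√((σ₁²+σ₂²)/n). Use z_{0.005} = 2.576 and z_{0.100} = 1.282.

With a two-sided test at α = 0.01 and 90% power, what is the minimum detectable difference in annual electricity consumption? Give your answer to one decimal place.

Minimum detectable difference ≈ 100.9 kWh

δ = (z_{α/2} + z_β) · √((σ₁²+σ₂²)/n)
  = (2.576 + 1.282) · √(873842/1278)
  = 3.858 · √683.7574
  = 3.858 · 26.1488
  = 100.8819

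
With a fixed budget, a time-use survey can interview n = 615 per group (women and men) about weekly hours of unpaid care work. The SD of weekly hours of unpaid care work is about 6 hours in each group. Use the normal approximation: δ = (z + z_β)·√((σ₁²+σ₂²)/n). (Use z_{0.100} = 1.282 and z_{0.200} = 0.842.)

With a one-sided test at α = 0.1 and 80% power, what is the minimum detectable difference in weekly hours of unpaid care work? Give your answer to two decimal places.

δ = (z_α + z_β) · √((σ₁²+σ₂²)/n)
  = (1.282 + 0.842) · √(72/615)
  = 2.124 · √0.11707
  = 2.124 · 0.3422
  = 0.7267

Minimum detectable difference ≈ 0.73 hours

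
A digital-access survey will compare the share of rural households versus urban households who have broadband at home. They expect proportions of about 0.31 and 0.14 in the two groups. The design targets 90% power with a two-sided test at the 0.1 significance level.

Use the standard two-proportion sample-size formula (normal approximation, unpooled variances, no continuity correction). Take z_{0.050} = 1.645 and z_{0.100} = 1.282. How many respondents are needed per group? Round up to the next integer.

n = (z_{α/2} + z_β)² · [p₁(1−p₁) + p₂(1−p₂)] / (p₁ − p₂)²
  = (1.645 + 1.282)² · (0.31·0.69 + 0.14·0.86) / (0.17)²
  = (2.927)² · (0.2139 + 0.1204) / 0.0289
  = 8.5673 · 0.3343 / 0.0289
  = 99.10
Round up → n = 100 per group.

n = 100 per group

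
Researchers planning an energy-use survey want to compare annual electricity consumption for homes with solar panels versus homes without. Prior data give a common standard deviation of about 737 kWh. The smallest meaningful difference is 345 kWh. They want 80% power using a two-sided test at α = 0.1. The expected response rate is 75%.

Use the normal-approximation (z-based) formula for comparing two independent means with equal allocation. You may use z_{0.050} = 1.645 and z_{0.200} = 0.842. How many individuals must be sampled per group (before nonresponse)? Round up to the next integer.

n = (z_{α/2} + z_β)² · (σ₁² + σ₂²) / δ²
  = (1.645 + 0.842)² · (2·737² = 1086338) / 345²
  = 6.1852 · 1086338 / 119025
  = 56.45
Adjust for 75% response: 56.45 / 0.75 = 75.27.
Round up → n = 76 per group.

n = 76 per group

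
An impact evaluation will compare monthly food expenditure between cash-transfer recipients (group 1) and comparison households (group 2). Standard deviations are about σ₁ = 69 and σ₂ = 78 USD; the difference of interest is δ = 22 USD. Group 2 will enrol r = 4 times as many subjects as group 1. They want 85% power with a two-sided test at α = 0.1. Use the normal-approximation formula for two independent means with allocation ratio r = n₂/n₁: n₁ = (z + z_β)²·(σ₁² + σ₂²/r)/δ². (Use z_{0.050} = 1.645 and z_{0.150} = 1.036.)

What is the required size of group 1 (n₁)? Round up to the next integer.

n₁ = (z_{α/2} + z_β)² · (σ₁² + σ₂²/r) / δ²
   = (1.645 + 1.036)² · (69² + 78²/4) / 22²
   = 7.1878 · (4761 + 1521) / 484
   = 7.1878 · 6282 / 484
   = 93.29
Round up → n₁ = 94; n₂ = r·n₁ = 4 × 94 = 376.

n₁ = 94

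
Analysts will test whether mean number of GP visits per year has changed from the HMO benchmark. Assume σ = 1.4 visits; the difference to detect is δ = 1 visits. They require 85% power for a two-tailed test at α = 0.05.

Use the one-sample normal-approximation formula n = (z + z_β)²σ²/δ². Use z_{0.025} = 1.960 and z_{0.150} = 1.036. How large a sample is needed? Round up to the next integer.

n = (z_{α/2} + z_β)² · σ² / δ²
  = (1.960 + 1.036)² · 1.4² / 1²
  = 8.9760 · 1.96 / 1
  = 17.59
Round up → n = 18.

n = 18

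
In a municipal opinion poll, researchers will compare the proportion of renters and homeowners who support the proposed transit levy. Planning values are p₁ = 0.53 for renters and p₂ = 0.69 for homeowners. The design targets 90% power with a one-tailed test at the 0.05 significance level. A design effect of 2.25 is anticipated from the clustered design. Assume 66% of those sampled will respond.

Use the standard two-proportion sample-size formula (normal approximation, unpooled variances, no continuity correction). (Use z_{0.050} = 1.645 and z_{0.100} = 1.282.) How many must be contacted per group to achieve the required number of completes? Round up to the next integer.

n = (z_α + z_β)² · [p₁(1−p₁) + p₂(1−p₂)] / (p₁ − p₂)²
  = (1.645 + 1.282)² · (0.53·0.47 + 0.69·0.31) / (-0.16)²
  = (2.927)² · (0.2491 + 0.2139) / 0.0256
  = 8.5673 · 0.4630 / 0.0256
  = 154.95
Design effect: 2.25 × 154.95 = 348.63.
Adjust for 66% response: 348.63 / 0.66 = 528.23.
Round up → n = 529 per group.

n = 529 per group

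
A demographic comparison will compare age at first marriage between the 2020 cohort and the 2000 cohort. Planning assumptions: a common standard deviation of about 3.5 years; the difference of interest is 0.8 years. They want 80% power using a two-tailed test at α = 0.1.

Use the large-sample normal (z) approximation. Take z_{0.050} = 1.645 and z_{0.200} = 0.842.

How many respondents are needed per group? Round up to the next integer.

n = 237 per group

n = (z_{α/2} + z_β)² · (σ₁² + σ₂²) / δ²
  = (1.645 + 0.842)² · (2·3.5² = 24.5) / 0.8²
  = 6.1852 · 24.5 / 0.64
  = 236.78
Round up → n = 237 per group.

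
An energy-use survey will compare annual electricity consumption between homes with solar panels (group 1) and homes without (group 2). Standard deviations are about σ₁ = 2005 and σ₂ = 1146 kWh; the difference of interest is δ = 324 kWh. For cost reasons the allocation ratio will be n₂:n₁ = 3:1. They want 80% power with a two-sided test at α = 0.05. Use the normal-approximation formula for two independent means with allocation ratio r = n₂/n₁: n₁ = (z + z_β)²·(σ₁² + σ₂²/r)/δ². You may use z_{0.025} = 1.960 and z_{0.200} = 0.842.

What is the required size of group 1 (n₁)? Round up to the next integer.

n₁ = (z_{α/2} + z_β)² · (σ₁² + σ₂²/r) / δ²
   = (1.960 + 0.842)² · (2005² + 1146²/3) / 324²
   = 7.8512 · (4020025 + 437772) / 104976
   = 7.8512 · 4457797 / 104976
   = 333.40
Round up → n₁ = 334; n₂ = r·n₁ = 3 × 334 = 1002.

n₁ = 334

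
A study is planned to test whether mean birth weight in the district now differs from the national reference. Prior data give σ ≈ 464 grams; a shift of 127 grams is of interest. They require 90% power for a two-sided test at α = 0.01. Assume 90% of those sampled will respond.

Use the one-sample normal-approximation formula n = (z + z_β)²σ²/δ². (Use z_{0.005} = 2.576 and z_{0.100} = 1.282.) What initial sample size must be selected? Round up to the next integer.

n = 221

n = (z_{α/2} + z_β)² · σ² / δ²
  = (2.576 + 1.282)² · 464² / 127²
  = 14.8842 · 215296 / 16129
  = 198.68
Adjust for 90% response: 198.68 / 0.90 = 220.75.
Round up → n = 221.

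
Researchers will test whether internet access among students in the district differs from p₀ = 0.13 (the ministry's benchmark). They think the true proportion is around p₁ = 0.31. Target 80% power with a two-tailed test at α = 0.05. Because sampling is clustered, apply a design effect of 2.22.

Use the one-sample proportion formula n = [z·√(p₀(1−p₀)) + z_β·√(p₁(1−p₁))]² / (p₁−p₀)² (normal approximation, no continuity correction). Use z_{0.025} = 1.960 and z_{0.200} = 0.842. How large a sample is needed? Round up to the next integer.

n = [z_{α/2}·√(p₀q₀) + z_β·√(p₁q₁)]² / (p₁ − p₀)²
  = [1.960·√(0.13·0.87) + 0.842·√(0.31·0.69)]² / (0.18)²
  = [1.960·0.3363 + 0.842·0.4625]² / 0.0324
  = [1.0486]² / 0.0324
  = 33.94
Design effect: 2.22 × 33.94 = 75.34.
Round up → n = 76.

n = 76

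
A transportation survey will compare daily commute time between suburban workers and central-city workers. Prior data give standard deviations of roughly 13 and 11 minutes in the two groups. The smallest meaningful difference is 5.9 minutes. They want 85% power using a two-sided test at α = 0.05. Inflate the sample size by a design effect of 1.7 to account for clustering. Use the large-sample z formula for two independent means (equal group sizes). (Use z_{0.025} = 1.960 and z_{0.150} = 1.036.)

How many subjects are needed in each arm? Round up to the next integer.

n = (z_{α/2} + z_β)² · (σ₁² + σ₂²) / δ²
  = (1.960 + 1.036)² · (13² + 11² = 290) / 5.9²
  = 8.9760 · 290 / 34.81
  = 74.78
Design effect: 1.7 × 74.78 = 127.12.
Round up → n = 128 per group.

n = 128 per group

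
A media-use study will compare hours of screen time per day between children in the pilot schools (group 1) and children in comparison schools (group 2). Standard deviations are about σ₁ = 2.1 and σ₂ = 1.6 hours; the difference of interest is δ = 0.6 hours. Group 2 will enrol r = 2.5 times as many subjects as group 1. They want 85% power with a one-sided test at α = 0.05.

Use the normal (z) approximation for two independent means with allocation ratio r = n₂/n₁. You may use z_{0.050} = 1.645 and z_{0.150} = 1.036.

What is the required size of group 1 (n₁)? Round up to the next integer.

n₁ = 109

n₁ = (z_α + z_β)² · (σ₁² + σ₂²/r) / δ²
   = (1.645 + 1.036)² · (2.1² + 1.6²/2.5) / 0.6²
   = 7.1878 · (4.41 + 1.024) / 0.36
   = 7.1878 · 5.434 / 0.36
   = 108.50
Round up → n₁ = 109; n₂ = r·n₁ = 2.5 × 109 = 273.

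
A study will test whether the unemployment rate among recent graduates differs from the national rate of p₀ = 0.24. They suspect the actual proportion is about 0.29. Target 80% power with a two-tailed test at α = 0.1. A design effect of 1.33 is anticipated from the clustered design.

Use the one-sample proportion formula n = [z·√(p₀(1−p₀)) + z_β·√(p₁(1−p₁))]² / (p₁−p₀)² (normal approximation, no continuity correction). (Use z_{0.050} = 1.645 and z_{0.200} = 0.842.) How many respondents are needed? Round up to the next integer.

n = [z_{α/2}·√(p₀q₀) + z_β·√(p₁q₁)]² / (p₁ − p₀)²
  = [1.645·√(0.24·0.76) + 0.842·√(0.29·0.71)]² / (0.05)²
  = [1.645·0.4271 + 0.842·0.4538]² / 0.0025
  = [1.0846]² / 0.0025
  = 470.56
Design effect: 1.33 × 470.56 = 625.84.
Round up → n = 626.

n = 626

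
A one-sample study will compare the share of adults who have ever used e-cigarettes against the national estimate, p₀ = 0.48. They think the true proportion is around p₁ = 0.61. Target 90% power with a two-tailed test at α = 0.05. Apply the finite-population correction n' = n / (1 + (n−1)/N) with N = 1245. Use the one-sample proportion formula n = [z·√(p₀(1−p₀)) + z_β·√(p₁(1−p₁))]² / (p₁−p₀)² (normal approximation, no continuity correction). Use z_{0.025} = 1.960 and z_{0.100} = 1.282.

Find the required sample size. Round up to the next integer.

n = 136

n = [z_{α/2}·√(p₀q₀) + z_β·√(p₁q₁)]² / (p₁ − p₀)²
  = [1.960·√(0.48·0.52) + 1.282·√(0.61·0.39)]² / (0.13)²
  = [1.960·0.4996 + 1.282·0.4877]² / 0.0169
  = [1.6045]² / 0.0169
  = 152.33
Finite-population correction (N = 1245): 152.33 / (1 + (152.33 − 1)/1245) = 135.82.
Round up → n = 136.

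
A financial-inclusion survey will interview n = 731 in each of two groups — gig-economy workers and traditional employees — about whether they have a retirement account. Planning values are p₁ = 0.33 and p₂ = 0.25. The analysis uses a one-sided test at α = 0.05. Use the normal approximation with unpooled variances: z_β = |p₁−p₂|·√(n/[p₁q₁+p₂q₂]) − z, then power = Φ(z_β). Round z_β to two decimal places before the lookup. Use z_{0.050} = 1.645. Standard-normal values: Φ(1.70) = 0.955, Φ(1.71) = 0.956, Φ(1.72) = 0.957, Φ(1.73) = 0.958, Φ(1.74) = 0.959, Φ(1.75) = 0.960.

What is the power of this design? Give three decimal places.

z_β = |p₁−p₂|·√(n/[p₁q₁+p₂q₂]) − z_α
    = 0.08 · √(731/0.4086) − 1.645
    = 0.08 · 42.2970 − 1.645
    = 3.3838 − 1.645 = 1.7388 → 1.74
Power = Φ(1.74) = 0.959.

Power ≈ 0.959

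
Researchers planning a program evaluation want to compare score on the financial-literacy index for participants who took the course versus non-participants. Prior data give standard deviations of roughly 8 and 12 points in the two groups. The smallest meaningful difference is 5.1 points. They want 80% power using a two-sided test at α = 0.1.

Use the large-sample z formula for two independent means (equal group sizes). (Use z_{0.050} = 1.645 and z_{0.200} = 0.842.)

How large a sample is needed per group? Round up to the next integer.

n = 50 per group

n = (z_{α/2} + z_β)² · (σ₁² + σ₂²) / δ²
  = (1.645 + 0.842)² · (8² + 12² = 208) / 5.1²
  = 6.1852 · 208 / 26.01
  = 49.46
Round up → n = 50 per group.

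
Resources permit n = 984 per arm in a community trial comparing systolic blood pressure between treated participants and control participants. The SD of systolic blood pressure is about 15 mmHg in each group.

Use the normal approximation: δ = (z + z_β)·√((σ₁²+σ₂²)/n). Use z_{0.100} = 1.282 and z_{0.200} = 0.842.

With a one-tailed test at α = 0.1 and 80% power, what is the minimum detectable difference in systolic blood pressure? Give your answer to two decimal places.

Minimum detectable difference ≈ 1.44 mmHg

δ = (z_α + z_β) · √((σ₁²+σ₂²)/n)
  = (1.282 + 0.842) · √(450/984)
  = 2.124 · √0.45732
  = 2.124 · 0.6763
  = 1.4364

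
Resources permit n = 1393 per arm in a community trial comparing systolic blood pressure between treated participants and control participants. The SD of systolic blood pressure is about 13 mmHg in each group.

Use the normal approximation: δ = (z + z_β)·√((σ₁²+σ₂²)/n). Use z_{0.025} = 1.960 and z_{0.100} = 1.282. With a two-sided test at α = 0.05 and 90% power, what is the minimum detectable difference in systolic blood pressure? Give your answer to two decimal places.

δ = (z_{α/2} + z_β) · √((σ₁²+σ₂²)/n)
  = (1.960 + 1.282) · √(338/1393)
  = 3.242 · √0.24264
  = 3.242 · 0.4926
  = 1.5970

Minimum detectable difference ≈ 1.60 mmHg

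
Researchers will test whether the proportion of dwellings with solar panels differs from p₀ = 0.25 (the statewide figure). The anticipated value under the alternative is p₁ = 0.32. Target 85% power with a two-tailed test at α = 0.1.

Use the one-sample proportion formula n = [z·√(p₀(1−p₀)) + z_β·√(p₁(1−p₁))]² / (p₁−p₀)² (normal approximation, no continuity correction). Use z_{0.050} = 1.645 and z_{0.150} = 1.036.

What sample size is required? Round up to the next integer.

n = 292

n = [z_{α/2}·√(p₀q₀) + z_β·√(p₁q₁)]² / (p₁ − p₀)²
  = [1.645·√(0.25·0.75) + 1.036·√(0.32·0.68)]² / (0.07)²
  = [1.645·0.4330 + 1.036·0.4665]² / 0.0049
  = [1.1956]² / 0.0049
  = 291.71
Round up → n = 292.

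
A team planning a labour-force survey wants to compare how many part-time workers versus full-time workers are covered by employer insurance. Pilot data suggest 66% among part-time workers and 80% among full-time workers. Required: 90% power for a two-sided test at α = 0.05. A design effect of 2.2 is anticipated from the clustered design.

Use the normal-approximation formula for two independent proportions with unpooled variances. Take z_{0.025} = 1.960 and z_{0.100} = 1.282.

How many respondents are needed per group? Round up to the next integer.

n = (z_{α/2} + z_β)² · [p₁(1−p₁) + p₂(1−p₂)] / (p₁ − p₂)²
  = (1.960 + 1.282)² · (0.66·0.34 + 0.80·0.20) / (-0.14)²
  = (3.242)² · (0.2244 + 0.1600) / 0.0196
  = 10.5106 · 0.3844 / 0.0196
  = 206.14
Design effect: 2.2 × 206.14 = 453.50.
Round up → n = 454 per group.

n = 454 per group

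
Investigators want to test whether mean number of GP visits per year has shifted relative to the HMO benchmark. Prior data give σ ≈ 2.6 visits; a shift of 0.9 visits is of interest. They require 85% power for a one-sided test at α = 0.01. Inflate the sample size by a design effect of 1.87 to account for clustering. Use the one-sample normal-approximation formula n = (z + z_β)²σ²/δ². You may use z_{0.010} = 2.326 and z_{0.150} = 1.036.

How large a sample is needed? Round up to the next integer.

n = 177

n = (z_α + z_β)² · σ² / δ²
  = (2.326 + 1.036)² · 2.6² / 0.9²
  = 11.3030 · 6.76 / 0.81
  = 94.33
Design effect: 1.87 × 94.33 = 176.40.
Round up → n = 177.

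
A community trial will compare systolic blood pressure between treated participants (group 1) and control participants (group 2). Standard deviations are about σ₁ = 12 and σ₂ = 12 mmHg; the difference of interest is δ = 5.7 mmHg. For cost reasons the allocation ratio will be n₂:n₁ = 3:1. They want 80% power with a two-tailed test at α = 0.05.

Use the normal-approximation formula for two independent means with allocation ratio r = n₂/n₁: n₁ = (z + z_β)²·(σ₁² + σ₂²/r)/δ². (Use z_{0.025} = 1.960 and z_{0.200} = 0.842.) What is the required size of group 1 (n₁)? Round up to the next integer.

n₁ = (z_{α/2} + z_β)² · (σ₁² + σ₂²/r) / δ²
   = (1.960 + 0.842)² · (12² + 12²/3) / 5.7²
   = 7.8512 · (144 + 48) / 32.49
   = 7.8512 · 192 / 32.49
   = 46.40
Round up → n₁ = 47; n₂ = r·n₁ = 3 × 47 = 141.

n₁ = 47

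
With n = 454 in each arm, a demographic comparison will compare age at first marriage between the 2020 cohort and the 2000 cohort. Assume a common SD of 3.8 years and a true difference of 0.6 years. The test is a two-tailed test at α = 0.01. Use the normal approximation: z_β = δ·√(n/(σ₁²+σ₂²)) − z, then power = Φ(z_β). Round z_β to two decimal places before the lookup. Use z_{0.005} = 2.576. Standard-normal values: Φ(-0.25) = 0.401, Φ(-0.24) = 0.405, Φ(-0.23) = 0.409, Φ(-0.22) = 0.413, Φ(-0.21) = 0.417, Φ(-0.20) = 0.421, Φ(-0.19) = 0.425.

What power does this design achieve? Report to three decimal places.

Power ≈ 0.421

z_β = δ·√(n/(σ₁²+σ₂²)) − z_{α/2}
    = 0.6 · √(454/28.88) − 2.576
    = 0.6 · 3.96487 − 2.576
    = 2.3789 − 2.576 = -0.1971 → -0.20
Power = Φ(-0.20) = 0.421.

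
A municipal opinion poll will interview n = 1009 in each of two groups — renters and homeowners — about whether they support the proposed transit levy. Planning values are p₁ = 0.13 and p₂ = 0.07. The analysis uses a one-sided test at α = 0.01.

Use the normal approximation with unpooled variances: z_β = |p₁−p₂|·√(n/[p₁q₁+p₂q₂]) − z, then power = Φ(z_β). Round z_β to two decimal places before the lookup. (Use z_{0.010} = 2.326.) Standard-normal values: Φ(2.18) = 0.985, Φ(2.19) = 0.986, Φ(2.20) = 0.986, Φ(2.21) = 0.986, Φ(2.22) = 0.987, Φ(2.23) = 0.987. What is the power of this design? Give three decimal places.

z_β = |p₁−p₂|·√(n/[p₁q₁+p₂q₂]) − z_α
    = 0.06 · √(1009/0.1782) − 2.326
    = 0.06 · 75.2474 − 2.326
    = 4.5148 − 2.326 = 2.1888 → 2.19
Power = Φ(2.19) = 0.986.

Power ≈ 0.986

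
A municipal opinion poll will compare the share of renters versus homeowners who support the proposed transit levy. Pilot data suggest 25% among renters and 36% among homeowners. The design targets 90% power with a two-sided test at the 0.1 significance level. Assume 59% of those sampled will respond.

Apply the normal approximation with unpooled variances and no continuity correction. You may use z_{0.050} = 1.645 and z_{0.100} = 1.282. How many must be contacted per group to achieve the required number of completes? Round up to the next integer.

n = (z_{α/2} + z_β)² · [p₁(1−p₁) + p₂(1−p₂)] / (p₁ − p₂)²
  = (1.645 + 1.282)² · (0.25·0.75 + 0.36·0.64) / (-0.11)²
  = (2.927)² · (0.1875 + 0.2304) / 0.0121
  = 8.5673 · 0.4179 / 0.0121
  = 295.89
Adjust for 59% response: 295.89 / 0.59 = 501.51.
Round up → n = 502 per group.

n = 502 per group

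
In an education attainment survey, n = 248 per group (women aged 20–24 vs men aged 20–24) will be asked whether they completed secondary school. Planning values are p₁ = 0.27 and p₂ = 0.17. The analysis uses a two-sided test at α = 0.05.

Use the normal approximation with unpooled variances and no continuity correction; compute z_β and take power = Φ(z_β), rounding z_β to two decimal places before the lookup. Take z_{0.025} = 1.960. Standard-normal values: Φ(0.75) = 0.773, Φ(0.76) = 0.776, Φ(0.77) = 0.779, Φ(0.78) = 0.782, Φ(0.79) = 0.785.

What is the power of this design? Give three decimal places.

Power ≈ 0.773

z_β = |p₁−p₂|·√(n/[p₁q₁+p₂q₂]) − z_{α/2}
    = 0.10 · √(248/0.3382) − 1.960
    = 0.10 · 27.0794 − 1.960
    = 2.7079 − 1.960 = 0.7479 → 0.75
Power = Φ(0.75) = 0.773.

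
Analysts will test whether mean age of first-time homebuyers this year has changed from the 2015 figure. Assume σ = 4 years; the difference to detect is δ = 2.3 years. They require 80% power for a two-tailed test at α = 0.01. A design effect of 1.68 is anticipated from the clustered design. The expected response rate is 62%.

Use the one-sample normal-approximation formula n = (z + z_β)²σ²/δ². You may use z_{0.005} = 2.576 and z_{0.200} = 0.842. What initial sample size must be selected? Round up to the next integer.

n = 96

n = (z_{α/2} + z_β)² · σ² / δ²
  = (2.576 + 0.842)² · 4² / 2.3²
  = 11.6827 · 16 / 5.29
  = 35.34
Design effect: 1.68 × 35.34 = 59.36.
Adjust for 62% response: 59.36 / 0.62 = 95.75.
Round up → n = 96.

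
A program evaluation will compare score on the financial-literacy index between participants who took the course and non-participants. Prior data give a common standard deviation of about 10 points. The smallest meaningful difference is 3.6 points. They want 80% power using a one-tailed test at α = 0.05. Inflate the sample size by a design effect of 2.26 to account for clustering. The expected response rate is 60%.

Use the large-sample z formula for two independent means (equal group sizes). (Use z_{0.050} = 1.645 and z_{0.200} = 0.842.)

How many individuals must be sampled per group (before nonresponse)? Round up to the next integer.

n = (z_α + z_β)² · (σ₁² + σ₂²) / δ²
  = (1.645 + 0.842)² · (2·10² = 200) / 3.6²
  = 6.1852 · 200 / 12.96
  = 95.45
Design effect: 2.26 × 95.45 = 215.72.
Adjust for 60% response: 215.72 / 0.60 = 359.53.
Round up → n = 360 per group.

n = 360 per group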